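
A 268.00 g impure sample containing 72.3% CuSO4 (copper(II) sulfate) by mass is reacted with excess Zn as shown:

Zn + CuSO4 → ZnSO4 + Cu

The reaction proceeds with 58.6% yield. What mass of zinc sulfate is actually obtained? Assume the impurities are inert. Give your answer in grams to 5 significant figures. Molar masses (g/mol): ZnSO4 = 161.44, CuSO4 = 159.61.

114.85 g

Pure CuSO4 available = 268.00 g × 0.723 = 193.764 g.
n(CuSO4) = 193.764 g / 159.61 g/mol = 1.21398 mol.
From the equation the CuSO4:ZnSO4 mole ratio is 1:1, so n(ZnSO4) = 1.21398 × 1/1 = 1.21398 mol.
Mass of ZnSO4 = 1.21398 mol × 161.44 g/mol = 195.986 g.
Actual mass collected = 195.986 g × 0.586 = 114.848 g.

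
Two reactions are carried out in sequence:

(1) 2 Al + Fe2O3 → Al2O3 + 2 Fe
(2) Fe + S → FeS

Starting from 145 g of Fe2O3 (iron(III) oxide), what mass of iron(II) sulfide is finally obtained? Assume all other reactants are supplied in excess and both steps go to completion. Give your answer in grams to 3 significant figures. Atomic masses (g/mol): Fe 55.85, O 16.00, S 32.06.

160 g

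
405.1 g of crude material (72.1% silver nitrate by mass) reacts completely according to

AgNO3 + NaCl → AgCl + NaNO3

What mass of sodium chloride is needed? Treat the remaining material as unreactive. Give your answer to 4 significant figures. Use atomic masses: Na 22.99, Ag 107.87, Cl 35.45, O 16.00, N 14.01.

100.5 g

Mass of pure AgNO3 = 405.1 g × 0.721 = 292.08 g.
M(AgNO3) = 107.87 + 14.01 + 3(16.00) = 169.88 g/mol.
M(NaCl) = 22.99 + 35.45 = 58.44 g/mol.
n(AgNO3) = 292.08 g / 169.88 g/mol = 1.7193 mol.
From the equation the AgNO3:NaCl mole ratio is 1:1, so n(NaCl) = 1.7193 × 1/1 = 1.7193 mol.
Mass of NaCl = 1.7193 mol × 58.44 g/mol = 100.48 g.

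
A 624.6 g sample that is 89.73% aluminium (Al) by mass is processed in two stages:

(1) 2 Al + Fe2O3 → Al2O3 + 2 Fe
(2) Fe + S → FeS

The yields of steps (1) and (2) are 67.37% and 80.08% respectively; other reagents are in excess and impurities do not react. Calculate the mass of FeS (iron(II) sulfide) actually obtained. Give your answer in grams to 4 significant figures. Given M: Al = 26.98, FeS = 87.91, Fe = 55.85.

Pure Al = 624.6 × 0.8973 = 560.45 g.
n(Al) = 560.45 / 26.98 = 20.773 mol.
Step 1 (Al:Fe = 2:2): theoretical n(Fe) = 20.773 mol; at 67.37% yield, n(Fe) = 13.995 mol.
Step 2 (Fe:FeS = 1:1): theoretical n(FeS) = 13.995 mol, so theoretical mass = 13.995 × 87.91 = 1230.3 g.
At 80.08% yield, actual mass of FeS = 1230.3 × 0.8008 = 985.20 g.

985.2 g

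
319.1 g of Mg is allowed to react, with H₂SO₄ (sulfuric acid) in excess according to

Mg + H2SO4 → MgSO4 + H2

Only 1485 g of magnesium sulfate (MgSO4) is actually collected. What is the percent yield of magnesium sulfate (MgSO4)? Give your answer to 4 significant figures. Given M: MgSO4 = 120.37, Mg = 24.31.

n(Mg) = 319.10 g / 24.31 g/mol = 13.126 mol.
From the equation the Mg:MgSO4 mole ratio is 1:1, so n(MgSO4) = 13.126 × 1/1 = 13.126 mol.
Mass of MgSO4 = 13.126 mol × 120.37 g/mol = 1580.0 g.
This is the theoretical yield. Percent yield = 1485 g / 1580.0 g × 100% = 93.987%.

93.99 %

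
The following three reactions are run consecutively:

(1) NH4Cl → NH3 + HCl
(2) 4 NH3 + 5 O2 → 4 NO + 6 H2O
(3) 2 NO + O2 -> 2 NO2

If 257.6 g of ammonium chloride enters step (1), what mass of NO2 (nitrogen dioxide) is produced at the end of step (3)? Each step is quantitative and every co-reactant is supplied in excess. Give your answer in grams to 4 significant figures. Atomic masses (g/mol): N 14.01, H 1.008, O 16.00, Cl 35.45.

M(NH4Cl) = 14.01 + 4(1.008) + 35.45 = 53.492 g/mol.
M(NO2) = 14.01 + 2(16.00) = 46.01 g/mol.
n(NH4Cl) = 257.6 / 53.492 = 4.8157 mol.
Reaction (1): NH4Cl→NH3 ratio 1:1 ⇒ n(NH3) = 4.8157 mol.
Reaction (2): NH3→NO ratio 4:4 ⇒ n(NO) = 4.8157 mol.
Reaction (3): NO→NO2 ratio 2:2 ⇒ n(NO2) = 4.8157 mol.
Mass of NO2 = 4.8157 × 46.01 = 221.57 g.

221.6 g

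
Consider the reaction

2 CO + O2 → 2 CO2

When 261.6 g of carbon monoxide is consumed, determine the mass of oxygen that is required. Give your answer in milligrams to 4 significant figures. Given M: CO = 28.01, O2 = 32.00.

149400 mg

n(CO) = 261.60 g / 28.01 g/mol = 9.3395 mol.
From the equation the CO:O2 mole ratio is 2:1, so n(O2) = 9.3395 × 1/2 = 4.6698 mol.
Mass of O2 = 4.6698 mol × 32.00 g/mol = 149.43 g.
Converting to mg: 149.43 g = 149400 mg.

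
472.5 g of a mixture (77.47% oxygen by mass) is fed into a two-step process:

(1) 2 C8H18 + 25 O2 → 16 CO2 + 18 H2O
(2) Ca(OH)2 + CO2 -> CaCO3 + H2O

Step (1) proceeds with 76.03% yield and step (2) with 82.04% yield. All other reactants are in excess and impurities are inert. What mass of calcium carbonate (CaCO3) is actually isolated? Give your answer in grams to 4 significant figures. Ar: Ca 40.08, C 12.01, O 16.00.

457.1 g

Pure O2 = 472.5 × 0.7747 = 366.05 g.
M(O2) = 2(16.00) = 32.00 g/mol.
M(CaCO3) = 40.08 + 12.01 + 3(16.00) = 100.09 g/mol.
n(O2) = 366.05 / 32.00 = 11.439 mol.
Step 1 (O2:CO2 = 25:16): theoretical n(CO2) = 7.3209 mol; at 76.03% yield, n(CO2) = 5.5661 mol.
Step 2 (CO2:CaCO3 = 1:1): theoretical n(CaCO3) = 5.5661 mol, so theoretical mass = 5.5661 × 100.09 = 557.11 g.
At 82.04% yield, actual mass of CaCO3 = 557.11 × 0.8204 = 457.05 g.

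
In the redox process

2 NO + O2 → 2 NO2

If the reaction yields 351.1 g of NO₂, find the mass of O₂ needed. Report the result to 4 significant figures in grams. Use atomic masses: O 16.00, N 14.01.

122.1 g

M(NO2) = 14.01 + 2(16.00) = 46.01 g/mol.
M(O2) = 2(16.00) = 32.00 g/mol.
n(NO2) = 351.10 g / 46.01 g/mol = 7.6309 mol.
From the equation the NO2:O2 mole ratio is 2:1, so n(O2) = 7.6309 × 1/2 = 3.8155 mol.
Mass of O2 = 3.8155 mol × 32.00 g/mol = 122.10 g.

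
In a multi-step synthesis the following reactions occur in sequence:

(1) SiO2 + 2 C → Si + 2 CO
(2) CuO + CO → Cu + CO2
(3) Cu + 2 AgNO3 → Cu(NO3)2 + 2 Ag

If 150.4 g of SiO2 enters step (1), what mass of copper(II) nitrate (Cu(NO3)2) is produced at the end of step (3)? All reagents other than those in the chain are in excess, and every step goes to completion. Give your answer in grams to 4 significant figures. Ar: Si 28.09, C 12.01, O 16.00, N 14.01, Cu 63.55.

M(SiO2) = 28.09 + 2(16.00) = 60.09 g/mol.
M(Cu(NO3)2) = 63.55 + 2(14.01) + 6(16.00) = 187.57 g/mol.
n(SiO2) = 150.4 / 60.09 = 2.5029 mol.
Reaction (1): SiO2→CO ratio 1:2 ⇒ n(CO) = 5.0058 mol.
Reaction (2): CO→Cu ratio 1:1 ⇒ n(Cu) = 5.0058 mol.
Reaction (3): Cu→Cu(NO3)2 ratio 1:1 ⇒ n(Cu(NO3)2) = 5.0058 mol.
Mass of Cu(NO3)2 = 5.0058 × 187.57 = 938.94 g.

938.9 g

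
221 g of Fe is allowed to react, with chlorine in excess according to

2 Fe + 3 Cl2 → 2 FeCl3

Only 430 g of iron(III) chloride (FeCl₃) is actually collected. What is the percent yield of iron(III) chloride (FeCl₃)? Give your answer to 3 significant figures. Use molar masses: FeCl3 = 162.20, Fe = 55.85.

n(Fe) = 221.0 g / 55.85 g/mol = 3.957 mol.
From the equation the Fe:FeCl3 mole ratio is 2:2, so n(FeCl3) = 3.957 × 2/2 = 3.957 mol.
Mass of FeCl3 = 3.957 mol × 162.20 g/mol = 641.8 g.
This is the theoretical yield. Percent yield = 430 g / 641.8 g × 100% = 67.00%.

67.0 %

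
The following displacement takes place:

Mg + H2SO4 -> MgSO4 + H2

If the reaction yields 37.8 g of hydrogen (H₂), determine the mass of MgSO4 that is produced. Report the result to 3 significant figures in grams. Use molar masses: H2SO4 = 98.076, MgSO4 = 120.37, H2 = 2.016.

n(H2) = 37.80 g / 2.016 g/mol = 18.75 mol.
From the equation the H2:MgSO4 mole ratio is 1:1, so n(MgSO4) = 18.75 × 1/1 = 18.75 mol.
Mass of MgSO4 = 18.75 mol × 120.37 g/mol = 2257 g.

2260 g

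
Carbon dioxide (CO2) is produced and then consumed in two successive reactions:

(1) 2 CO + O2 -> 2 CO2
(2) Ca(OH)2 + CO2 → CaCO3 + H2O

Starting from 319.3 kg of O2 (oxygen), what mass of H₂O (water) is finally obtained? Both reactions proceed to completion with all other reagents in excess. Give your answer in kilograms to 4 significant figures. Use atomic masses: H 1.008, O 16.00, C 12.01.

M(O2) = 2(16.00) = 32.00 g/mol.
M(H2O) = 2(1.008) + 16.00 = 18.016 g/mol.
319.3 kg = 319300 g.
n(O2) = 319300 / 32.00 = 9978.1 mol.
Step 1 gives a 1:2 ratio of O2 to CO2, so n(CO2) = 19956 mol.
In step 2 the CO2:H2O ratio is 1:1, so n(H2O) = 19956 mol.
Mass of H2O = 19956 × 18.016 = 359530 g = 359.5 kg.

359.5 kg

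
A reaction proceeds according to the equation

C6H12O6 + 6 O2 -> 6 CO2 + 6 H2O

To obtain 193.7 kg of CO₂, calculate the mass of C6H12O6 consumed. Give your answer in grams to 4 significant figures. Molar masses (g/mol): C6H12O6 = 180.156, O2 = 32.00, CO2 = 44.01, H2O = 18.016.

132200 g

Convert: 193.7 kg = 193700 g.
n(CO2) = 193700 g / 44.01 g/mol = 4401.3 mol.
From the equation the CO2:C6H12O6 mole ratio is 6:1, so n(C6H12O6) = 4401.3 × 1/6 = 733.55 mol.
Mass of C6H12O6 = 733.55 mol × 180.156 g/mol = 132150 g.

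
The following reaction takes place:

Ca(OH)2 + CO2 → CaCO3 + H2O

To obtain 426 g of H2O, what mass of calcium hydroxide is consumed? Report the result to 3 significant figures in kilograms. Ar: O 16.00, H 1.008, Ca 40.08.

1.75 kg

M(H2O) = 2(1.008) + 16.00 = 18.016 g/mol.
M(Ca(OH)2) = 40.08 + 2(16.00) + 2(1.008) = 74.096 g/mol.
n(H2O) = 426.0 g / 18.016 g/mol = 23.65 mol.
From the equation the H2O:Ca(OH)2 mole ratio is 1:1, so n(Ca(OH)2) = 23.65 × 1/1 = 23.65 mol.
Mass of Ca(OH)2 = 23.65 mol × 74.096 g/mol = 1752 g.
Converting to kg: 1752 g = 1.75 kg.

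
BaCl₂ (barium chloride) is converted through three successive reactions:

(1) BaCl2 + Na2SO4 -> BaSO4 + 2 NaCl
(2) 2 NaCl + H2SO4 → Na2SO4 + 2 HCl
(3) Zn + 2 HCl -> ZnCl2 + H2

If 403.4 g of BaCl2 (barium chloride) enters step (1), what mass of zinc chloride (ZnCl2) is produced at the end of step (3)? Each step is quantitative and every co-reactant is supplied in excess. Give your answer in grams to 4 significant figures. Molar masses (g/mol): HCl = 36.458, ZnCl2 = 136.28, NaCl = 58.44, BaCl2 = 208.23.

264.0 g

n(BaCl2) = 403.4 / 208.23 = 1.9373 mol.
Reaction (1): BaCl2→NaCl ratio 1:2 ⇒ n(NaCl) = 3.8746 mol.
Reaction (2): NaCl→HCl ratio 2:2 ⇒ n(HCl) = 3.8746 mol.
Reaction (3): HCl→ZnCl2 ratio 2:1 ⇒ n(ZnCl2) = 1.9373 mol.
Mass of ZnCl2 = 1.9373 × 136.28 = 264.01 g.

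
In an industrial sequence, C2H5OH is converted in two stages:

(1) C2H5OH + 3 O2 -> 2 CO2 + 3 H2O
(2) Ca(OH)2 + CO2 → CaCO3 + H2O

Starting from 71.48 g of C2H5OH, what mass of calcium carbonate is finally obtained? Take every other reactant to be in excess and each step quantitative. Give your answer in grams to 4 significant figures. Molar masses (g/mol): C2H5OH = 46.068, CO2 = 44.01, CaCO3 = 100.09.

310.6 g

n(C2H5OH) = 71.480 / 46.068 = 1.5516 mol.
Step 1 gives a 1:2 ratio of C2H5OH to CO2, so n(CO2) = 3.1032 mol.
In step 2 the CO2:CaCO3 ratio is 1:1, so n(CaCO3) = 3.1032 mol.
Mass of CaCO3 = 3.1032 × 100.09 = 310.60 g.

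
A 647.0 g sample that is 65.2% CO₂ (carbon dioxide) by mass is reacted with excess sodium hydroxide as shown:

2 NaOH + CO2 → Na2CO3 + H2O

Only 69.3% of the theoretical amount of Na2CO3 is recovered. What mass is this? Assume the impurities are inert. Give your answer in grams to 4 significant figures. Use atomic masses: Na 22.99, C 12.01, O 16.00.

704.0 g

Pure CO2 available = 647.0 g × 0.652 = 421.84 g.
M(CO2) = 12.01 + 2(16.00) = 44.01 g/mol.
M(Na2CO3) = 2(22.99) + 12.01 + 3(16.00) = 105.99 g/mol.
n(CO2) = 421.84 g / 44.01 g/mol = 9.5852 mol.
From the equation the CO2:Na2CO3 mole ratio is 1:1, so n(Na2CO3) = 9.5852 × 1/1 = 9.5852 mol.
Mass of Na2CO3 = 9.5852 mol × 105.99 g/mol = 1015.9 g.
Actual mass collected = 1015.9 g × 0.693 = 704.04 g.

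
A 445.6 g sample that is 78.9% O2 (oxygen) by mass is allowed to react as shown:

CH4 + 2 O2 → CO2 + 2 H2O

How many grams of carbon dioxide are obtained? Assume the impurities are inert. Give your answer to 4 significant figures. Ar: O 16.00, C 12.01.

241.8 g

Mass of pure O2 = 445.6 g × 0.789 = 351.58 g.
M(O2) = 2(16.00) = 32.00 g/mol.
M(CO2) = 12.01 + 2(16.00) = 44.01 g/mol.
n(O2) = 351.58 g / 32.00 g/mol = 10.987 mol.
From the equation the O2:CO2 mole ratio is 2:1, so n(CO2) = 10.987 × 1/2 = 5.4934 mol.
Mass of CO2 = 5.4934 mol × 44.01 g/mol = 241.77 g.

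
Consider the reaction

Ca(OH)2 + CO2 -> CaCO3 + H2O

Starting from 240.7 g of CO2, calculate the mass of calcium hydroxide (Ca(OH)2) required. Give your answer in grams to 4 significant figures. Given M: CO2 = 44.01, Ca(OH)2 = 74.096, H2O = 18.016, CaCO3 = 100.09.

405.2 g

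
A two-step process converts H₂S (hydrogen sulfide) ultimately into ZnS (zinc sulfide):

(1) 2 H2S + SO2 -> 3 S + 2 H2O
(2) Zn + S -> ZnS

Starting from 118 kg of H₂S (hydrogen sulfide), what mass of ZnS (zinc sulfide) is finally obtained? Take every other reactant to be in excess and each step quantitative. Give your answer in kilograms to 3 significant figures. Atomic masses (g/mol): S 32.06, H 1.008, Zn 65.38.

506 kg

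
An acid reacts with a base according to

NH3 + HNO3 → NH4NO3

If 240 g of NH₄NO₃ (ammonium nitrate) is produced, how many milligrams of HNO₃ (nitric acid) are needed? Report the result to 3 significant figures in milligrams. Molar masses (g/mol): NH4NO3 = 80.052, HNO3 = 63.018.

n(NH4NO3) = 240.0 g / 80.052 g/mol = 2.998 mol.
From the equation the NH4NO3:HNO3 mole ratio is 1:1, so n(HNO3) = 2.998 × 1/1 = 2.998 mol.
Mass of HNO3 = 2.998 mol × 63.018 g/mol = 188.9 g.
Converting to mg: 188.9 g = 189000 mg.

189000 mg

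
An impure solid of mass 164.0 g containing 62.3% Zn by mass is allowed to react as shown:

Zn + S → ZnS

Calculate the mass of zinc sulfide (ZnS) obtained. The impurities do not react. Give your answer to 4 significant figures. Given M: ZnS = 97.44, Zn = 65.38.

152.3 g

Mass of pure Zn = 164.0 g × 0.623 = 102.17 g.
n(Zn) = 102.17 g / 65.38 g/mol = 1.5627 mol.
From the equation the Zn:ZnS mole ratio is 1:1, so n(ZnS) = 1.5627 × 1/1 = 1.5627 mol.
Mass of ZnS = 1.5627 mol × 97.44 g/mol = 152.27 g.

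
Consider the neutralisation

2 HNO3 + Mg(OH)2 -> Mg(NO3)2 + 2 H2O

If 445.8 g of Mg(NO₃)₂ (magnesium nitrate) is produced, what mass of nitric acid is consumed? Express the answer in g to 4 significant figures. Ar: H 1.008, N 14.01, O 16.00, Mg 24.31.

378.8 g

M(Mg(NO3)2) = 24.31 + 2(14.01) + 6(16.00) = 148.33 g/mol.
M(HNO3) = 1.008 + 14.01 + 3(16.00) = 63.018 g/mol.
n(Mg(NO3)2) = 445.80 g / 148.33 g/mol = 3.0055 mol.
From the equation the Mg(NO3)2:HNO3 mole ratio is 1:2, so n(HNO3) = 3.0055 × 2/1 = 6.0109 mol.
Mass of HNO3 = 6.0109 mol × 63.018 g/mol = 378.80 g.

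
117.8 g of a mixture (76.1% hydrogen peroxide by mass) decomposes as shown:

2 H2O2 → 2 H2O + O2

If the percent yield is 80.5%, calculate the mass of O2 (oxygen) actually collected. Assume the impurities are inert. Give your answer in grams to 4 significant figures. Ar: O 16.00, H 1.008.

33.94 g

Pure H2O2 available = 117.8 g × 0.761 = 89.646 g.
M(H2O2) = 2(1.008) + 2(16.00) = 34.016 g/mol.
M(O2) = 2(16.00) = 32.00 g/mol.
n(H2O2) = 89.646 g / 34.016 g/mol = 2.6354 mol.
From the equation the H2O2:O2 mole ratio is 2:1, so n(O2) = 2.6354 × 1/2 = 1.3177 mol.
Mass of O2 = 1.3177 mol × 32.00 g/mol = 42.166 g.
Actual mass collected = 42.166 g × 0.805 = 33.944 g.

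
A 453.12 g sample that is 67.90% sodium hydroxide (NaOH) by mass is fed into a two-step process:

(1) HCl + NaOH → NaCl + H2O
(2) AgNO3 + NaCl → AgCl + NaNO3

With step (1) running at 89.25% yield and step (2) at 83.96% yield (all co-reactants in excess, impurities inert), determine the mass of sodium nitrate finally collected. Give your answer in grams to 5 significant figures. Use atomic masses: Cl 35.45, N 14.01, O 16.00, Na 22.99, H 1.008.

Pure NaOH = 453.12 × 0.6790 = 307.668 g.
M(NaOH) = 22.99 + 16.00 + 1.008 = 39.998 g/mol.
M(NaNO3) = 22.99 + 14.01 + 3(16.00) = 85.00 g/mol.
n(NaOH) = 307.668 / 39.998 = 7.69210 mol.
Step 1 (NaOH:NaCl = 1:1): theoretical n(NaCl) = 7.69210 mol; at 89.25% yield, n(NaCl) = 6.86520 mol.
Step 2 (NaCl:NaNO3 = 1:1): theoretical n(NaNO3) = 6.86520 mol, so theoretical mass = 6.86520 × 85.00 = 583.542 g.
At 83.96% yield, actual mass of NaNO3 = 583.542 × 0.8396 = 489.942 g.

489.94 g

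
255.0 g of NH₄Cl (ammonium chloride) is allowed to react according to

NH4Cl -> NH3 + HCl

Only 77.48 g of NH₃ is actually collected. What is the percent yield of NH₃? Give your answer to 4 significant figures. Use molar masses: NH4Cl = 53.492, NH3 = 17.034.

95.42 %

n(NH4Cl) = 255.00 g / 53.492 g/mol = 4.7671 mol.
From the equation the NH4Cl:NH3 mole ratio is 1:1, so n(NH3) = 4.7671 × 1/1 = 4.7671 mol.
Mass of NH3 = 4.7671 mol × 17.034 g/mol = 81.202 g.
This is the theoretical yield. Percent yield = 77.48 g / 81.202 g × 100% = 95.416%.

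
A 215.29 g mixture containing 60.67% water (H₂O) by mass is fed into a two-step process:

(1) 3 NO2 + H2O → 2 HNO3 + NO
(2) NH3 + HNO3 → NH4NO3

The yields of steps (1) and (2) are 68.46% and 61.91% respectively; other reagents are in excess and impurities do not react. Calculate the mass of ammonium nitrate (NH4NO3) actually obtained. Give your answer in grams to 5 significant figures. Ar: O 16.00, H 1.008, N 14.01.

Pure H2O = 215.29 × 0.6067 = 130.616 g.
M(H2O) = 2(1.008) + 16.00 = 18.016 g/mol.
M(NH4NO3) = 2(14.01) + 4(1.008) + 3(16.00) = 80.052 g/mol.
n(H2O) = 130.616 / 18.016 = 7.25002 mol.
Step 1 (H2O:HNO3 = 1:2): theoretical n(HNO3) = 14.5000 mol; at 68.46% yield, n(HNO3) = 9.92673 mol.
Step 2 (HNO3:NH4NO3 = 1:1): theoretical n(NH4NO3) = 9.92673 mol, so theoretical mass = 9.92673 × 80.052 = 794.655 g.
At 61.91% yield, actual mass of NH4NO3 = 794.655 × 0.6191 = 491.971 g.

491.97 g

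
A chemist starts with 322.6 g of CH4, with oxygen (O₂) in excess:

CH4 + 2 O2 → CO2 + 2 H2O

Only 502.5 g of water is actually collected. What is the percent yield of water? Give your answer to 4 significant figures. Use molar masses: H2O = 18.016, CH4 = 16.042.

69.35 %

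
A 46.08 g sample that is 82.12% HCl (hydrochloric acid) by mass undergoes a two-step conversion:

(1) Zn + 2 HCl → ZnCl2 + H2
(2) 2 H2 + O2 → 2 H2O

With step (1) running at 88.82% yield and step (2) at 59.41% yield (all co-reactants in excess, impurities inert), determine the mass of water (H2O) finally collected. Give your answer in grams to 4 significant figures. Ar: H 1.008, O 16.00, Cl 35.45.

4.934 g

Pure HCl = 46.08 × 0.8212 = 37.841 g.
M(HCl) = 1.008 + 35.45 = 36.458 g/mol.
M(H2O) = 2(1.008) + 16.00 = 18.016 g/mol.
n(HCl) = 37.841 / 36.458 = 1.0379 mol.
Step 1 (HCl:H2 = 2:1): theoretical n(H2) = 0.51897 mol; at 88.82% yield, n(H2) = 0.46095 mol.
Step 2 (H2:H2O = 2:2): theoretical n(H2O) = 0.46095 mol, so theoretical mass = 0.46095 × 18.016 = 8.3044 g.
At 59.41% yield, actual mass of H2O = 8.3044 × 0.5941 = 4.9336 g.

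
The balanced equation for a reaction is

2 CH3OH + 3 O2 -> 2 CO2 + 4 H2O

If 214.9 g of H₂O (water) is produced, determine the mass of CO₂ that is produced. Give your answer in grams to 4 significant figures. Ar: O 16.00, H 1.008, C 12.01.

262.5 g

M(H2O) = 2(1.008) + 16.00 = 18.016 g/mol.
M(CO2) = 12.01 + 2(16.00) = 44.01 g/mol.
n(H2O) = 214.90 g / 18.016 g/mol = 11.928 mol.
From the equation the H2O:CO2 mole ratio is 4:2, so n(CO2) = 11.928 × 2/4 = 5.9641 mol.
Mass of CO2 = 5.9641 mol × 44.01 g/mol = 262.48 g.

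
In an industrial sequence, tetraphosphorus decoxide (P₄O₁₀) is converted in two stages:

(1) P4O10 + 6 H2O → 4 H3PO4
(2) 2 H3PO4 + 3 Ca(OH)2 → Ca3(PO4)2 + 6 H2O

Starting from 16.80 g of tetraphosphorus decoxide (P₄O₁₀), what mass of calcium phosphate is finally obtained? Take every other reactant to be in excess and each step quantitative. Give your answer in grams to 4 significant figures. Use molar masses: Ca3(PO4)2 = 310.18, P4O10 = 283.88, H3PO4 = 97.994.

n(P4O10) = 16.800 / 283.88 = 0.059180 mol.
Step 1 gives a 1:4 ratio of P4O10 to H3PO4, so n(H3PO4) = 0.23672 mol.
In step 2 the H3PO4:Ca3(PO4)2 ratio is 2:1, so n(Ca3(PO4)2) = 0.11836 mol.
Mass of Ca3(PO4)2 = 0.11836 × 310.18 = 36.713 g.

36.71 g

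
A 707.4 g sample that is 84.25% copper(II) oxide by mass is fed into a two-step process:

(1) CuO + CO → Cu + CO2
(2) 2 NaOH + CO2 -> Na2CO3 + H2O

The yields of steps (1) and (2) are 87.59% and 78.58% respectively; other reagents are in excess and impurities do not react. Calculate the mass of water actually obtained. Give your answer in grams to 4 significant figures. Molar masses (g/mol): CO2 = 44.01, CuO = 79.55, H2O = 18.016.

92.90 g

Pure CuO = 707.4 × 0.8425 = 595.98 g.
n(CuO) = 595.98 / 79.55 = 7.4919 mol.
Step 1 (CuO:CO2 = 1:1): theoretical n(CO2) = 7.4919 mol; at 87.59% yield, n(CO2) = 6.5622 mol.
Step 2 (CO2:H2O = 1:1): theoretical n(H2O) = 6.5622 mol, so theoretical mass = 6.5622 × 18.016 = 118.22 g.
At 78.58% yield, actual mass of H2O = 118.22 × 0.7858 = 92.901 g.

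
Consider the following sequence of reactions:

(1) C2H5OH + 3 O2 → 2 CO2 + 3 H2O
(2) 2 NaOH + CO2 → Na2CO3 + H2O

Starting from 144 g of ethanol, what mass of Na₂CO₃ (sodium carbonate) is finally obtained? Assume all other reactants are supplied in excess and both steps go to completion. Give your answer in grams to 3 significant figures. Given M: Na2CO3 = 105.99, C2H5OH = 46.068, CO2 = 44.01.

n(C2H5OH) = 144.0 / 46.068 = 3.126 mol.
Step 1 gives a 1:2 ratio of C2H5OH to CO2, so n(CO2) = 6.252 mol.
In step 2 the CO2:Na2CO3 ratio is 1:1, so n(Na2CO3) = 6.252 mol.
Mass of Na2CO3 = 6.252 × 105.99 = 662.6 g.

663 g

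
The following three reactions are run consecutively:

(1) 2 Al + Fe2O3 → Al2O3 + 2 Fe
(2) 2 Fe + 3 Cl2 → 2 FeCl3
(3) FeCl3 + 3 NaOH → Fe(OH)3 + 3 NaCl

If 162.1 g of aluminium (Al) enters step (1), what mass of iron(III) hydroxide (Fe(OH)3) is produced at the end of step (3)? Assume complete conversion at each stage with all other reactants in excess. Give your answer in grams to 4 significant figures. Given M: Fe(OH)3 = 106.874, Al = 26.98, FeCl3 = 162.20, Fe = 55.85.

642.1 g

n(Al) = 162.1 / 26.98 = 6.0082 mol.
Reaction (1): Al→Fe ratio 2:2 ⇒ n(Fe) = 6.0082 mol.
Reaction (2): Fe→FeCl3 ratio 2:2 ⇒ n(FeCl3) = 6.0082 mol.
Reaction (3): FeCl3→Fe(OH)3 ratio 1:1 ⇒ n(Fe(OH)3) = 6.0082 mol.
Mass of Fe(OH)3 = 6.0082 × 106.874 = 642.12 g.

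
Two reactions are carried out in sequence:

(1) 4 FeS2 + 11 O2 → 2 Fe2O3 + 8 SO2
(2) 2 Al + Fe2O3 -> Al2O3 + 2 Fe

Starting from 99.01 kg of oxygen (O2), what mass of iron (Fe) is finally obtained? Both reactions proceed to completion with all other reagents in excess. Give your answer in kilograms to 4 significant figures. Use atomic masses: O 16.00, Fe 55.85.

M(O2) = 2(16.00) = 32.00 g/mol.
M(Fe) = 55.85 g/mol.
99.01 kg = 99010 g.
n(O2) = 99010 / 32.00 = 3094.1 mol.
Step 1 gives a 11:2 ratio of O2 to Fe2O3, so n(Fe2O3) = 562.56 mol.
In step 2 the Fe2O3:Fe ratio is 1:2, so n(Fe) = 1125.1 mol.
Mass of Fe = 1125.1 × 55.85 = 62838 g = 62.84 kg.

62.84 kg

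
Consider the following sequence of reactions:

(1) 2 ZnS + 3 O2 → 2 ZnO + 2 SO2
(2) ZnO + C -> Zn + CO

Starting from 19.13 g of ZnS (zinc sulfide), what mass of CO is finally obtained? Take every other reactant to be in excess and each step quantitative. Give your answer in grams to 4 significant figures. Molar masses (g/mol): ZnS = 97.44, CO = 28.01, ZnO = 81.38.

5.499 g

n(ZnS) = 19.130 / 97.44 = 0.19633 mol.
Step 1 gives a 2:2 ratio of ZnS to ZnO, so n(ZnO) = 0.19633 mol.
In step 2 the ZnO:CO ratio is 1:1, so n(CO) = 0.19633 mol.
Mass of CO = 0.19633 × 28.01 = 5.4991 g.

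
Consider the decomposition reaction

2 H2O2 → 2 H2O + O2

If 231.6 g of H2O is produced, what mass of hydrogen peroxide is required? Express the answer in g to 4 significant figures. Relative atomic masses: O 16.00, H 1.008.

437.3 g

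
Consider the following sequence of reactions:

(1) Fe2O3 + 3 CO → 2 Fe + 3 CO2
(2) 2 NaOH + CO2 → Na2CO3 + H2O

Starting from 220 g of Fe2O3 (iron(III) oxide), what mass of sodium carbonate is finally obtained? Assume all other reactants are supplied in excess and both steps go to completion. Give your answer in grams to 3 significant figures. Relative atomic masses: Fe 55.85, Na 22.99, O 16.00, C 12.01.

438 g

M(Fe2O3) = 2(55.85) + 3(16.00) = 159.70 g/mol.
M(Na2CO3) = 2(22.99) + 12.01 + 3(16.00) = 105.99 g/mol.
n(Fe2O3) = 220.0 / 159.70 = 1.378 mol.
Step 1 gives a 1:3 ratio of Fe2O3 to CO2, so n(CO2) = 4.133 mol.
In step 2 the CO2:Na2CO3 ratio is 1:1, so n(Na2CO3) = 4.133 mol.
Mass of Na2CO3 = 4.133 × 105.99 = 438.0 g.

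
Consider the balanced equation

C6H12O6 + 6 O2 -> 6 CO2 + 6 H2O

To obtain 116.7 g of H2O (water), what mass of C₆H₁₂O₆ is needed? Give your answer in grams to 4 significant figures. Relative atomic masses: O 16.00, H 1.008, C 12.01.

194.5 g

M(H2O) = 2(1.008) + 16.00 = 18.016 g/mol.
M(C6H12O6) = 6(12.01) + 12(1.008) + 6(16.00) = 180.156 g/mol.
n(H2O) = 116.70 g / 18.016 g/mol = 6.4776 mol.
From the equation the H2O:C6H12O6 mole ratio is 6:1, so n(C6H12O6) = 6.4776 × 1/6 = 1.0796 mol.
Mass of C6H12O6 = 1.0796 mol × 180.156 g/mol = 194.50 g.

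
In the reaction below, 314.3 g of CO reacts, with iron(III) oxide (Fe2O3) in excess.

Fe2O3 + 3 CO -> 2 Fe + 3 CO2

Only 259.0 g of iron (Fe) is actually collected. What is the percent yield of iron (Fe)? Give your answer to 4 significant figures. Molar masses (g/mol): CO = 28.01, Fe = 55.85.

n(CO) = 314.30 g / 28.01 g/mol = 11.221 mol.
From the equation the CO:Fe mole ratio is 3:2, so n(Fe) = 11.221 × 2/3 = 7.4807 mol.
Mass of Fe = 7.4807 mol × 55.85 g/mol = 417.79 g.
This is the theoretical yield. Percent yield = 259.0 g / 417.79 g × 100% = 61.992%.

61.99 %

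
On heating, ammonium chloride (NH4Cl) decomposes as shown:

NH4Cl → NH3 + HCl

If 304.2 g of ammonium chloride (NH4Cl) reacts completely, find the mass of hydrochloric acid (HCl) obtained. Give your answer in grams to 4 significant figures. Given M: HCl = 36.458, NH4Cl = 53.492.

n(NH4Cl) = 304.20 g / 53.492 g/mol = 5.6868 mol.
From the equation the NH4Cl:HCl mole ratio is 1:1, so n(HCl) = 5.6868 × 1/1 = 5.6868 mol.
Mass of HCl = 5.6868 mol × 36.458 g/mol = 207.33 g.

207.3 g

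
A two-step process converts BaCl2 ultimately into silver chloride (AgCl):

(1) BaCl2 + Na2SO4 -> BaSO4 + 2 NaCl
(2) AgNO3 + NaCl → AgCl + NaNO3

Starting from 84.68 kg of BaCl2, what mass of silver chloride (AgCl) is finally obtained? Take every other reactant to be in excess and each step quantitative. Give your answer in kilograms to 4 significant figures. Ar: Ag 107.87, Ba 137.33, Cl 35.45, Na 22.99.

116.6 kg

M(BaCl2) = 137.33 + 2(35.45) = 208.23 g/mol.
M(AgCl) = 107.87 + 35.45 = 143.32 g/mol.
84.68 kg = 84680 g.
n(BaCl2) = 84680 / 208.23 = 406.67 mol.
Step 1 gives a 1:2 ratio of BaCl2 to NaCl, so n(NaCl) = 813.33 mol.
In step 2 the NaCl:AgCl ratio is 1:1, so n(AgCl) = 813.33 mol.
Mass of AgCl = 813.33 × 143.32 = 116570 g = 116.6 kg.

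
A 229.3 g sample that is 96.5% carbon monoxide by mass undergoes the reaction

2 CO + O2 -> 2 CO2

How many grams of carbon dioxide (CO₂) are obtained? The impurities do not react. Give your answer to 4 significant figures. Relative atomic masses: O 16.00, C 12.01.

347.7 g

Mass of pure CO = 229.3 g × 0.965 = 221.27 g.
M(CO) = 12.01 + 16.00 = 28.01 g/mol.
M(CO2) = 12.01 + 2(16.00) = 44.01 g/mol.
n(CO) = 221.27 g / 28.01 g/mol = 7.8998 mol.
From the equation the CO:CO2 mole ratio is 2:2, so n(CO2) = 7.8998 × 2/2 = 7.8998 mol.
Mass of CO2 = 7.8998 mol × 44.01 g/mol = 347.67 g.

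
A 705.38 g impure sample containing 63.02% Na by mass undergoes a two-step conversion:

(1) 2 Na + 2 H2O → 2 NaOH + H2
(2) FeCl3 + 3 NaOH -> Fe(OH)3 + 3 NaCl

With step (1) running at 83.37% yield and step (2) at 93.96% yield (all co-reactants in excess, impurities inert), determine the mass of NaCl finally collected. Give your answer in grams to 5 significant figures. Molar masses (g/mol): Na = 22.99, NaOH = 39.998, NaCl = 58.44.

Pure Na = 705.38 × 0.6302 = 444.530 g.
n(Na) = 444.530 / 22.99 = 19.3358 mol.
Step 1 (Na:NaOH = 2:2): theoretical n(NaOH) = 19.3358 mol; at 83.37% yield, n(NaOH) = 16.1203 mol.
Step 2 (NaOH:NaCl = 3:3): theoretical n(NaCl) = 16.1203 mol, so theoretical mass = 16.1203 × 58.44 = 942.069 g.
At 93.96% yield, actual mass of NaCl = 942.069 × 0.9396 = 885.168 g.

885.17 g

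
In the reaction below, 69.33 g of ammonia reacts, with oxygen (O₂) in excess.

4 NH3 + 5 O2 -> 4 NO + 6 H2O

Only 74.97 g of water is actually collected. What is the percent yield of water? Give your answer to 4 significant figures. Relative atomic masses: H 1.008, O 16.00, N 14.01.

M(NH3) = 14.01 + 3(1.008) = 17.034 g/mol.
M(H2O) = 2(1.008) + 16.00 = 18.016 g/mol.
n(NH3) = 69.330 g / 17.034 g/mol = 4.0701 mol.
From the equation the NH3:H2O mole ratio is 4:6, so n(H2O) = 4.0701 × 6/4 = 6.1051 mol.
Mass of H2O = 6.1051 mol × 18.016 g/mol = 109.99 g.
This is the theoretical yield. Percent yield = 74.97 g / 109.99 g × 100% = 68.161%.

68.16 %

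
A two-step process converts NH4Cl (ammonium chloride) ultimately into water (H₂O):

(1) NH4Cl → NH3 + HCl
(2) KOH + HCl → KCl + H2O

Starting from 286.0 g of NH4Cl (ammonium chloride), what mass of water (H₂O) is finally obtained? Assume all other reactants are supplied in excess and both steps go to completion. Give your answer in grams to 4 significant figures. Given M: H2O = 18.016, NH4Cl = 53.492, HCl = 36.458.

96.32 g

n(NH4Cl) = 286.00 / 53.492 = 5.3466 mol.
Step 1 gives a 1:1 ratio of NH4Cl to HCl, so n(HCl) = 5.3466 mol.
In step 2 the HCl:H2O ratio is 1:1, so n(H2O) = 5.3466 mol.
Mass of H2O = 5.3466 × 18.016 = 96.324 g.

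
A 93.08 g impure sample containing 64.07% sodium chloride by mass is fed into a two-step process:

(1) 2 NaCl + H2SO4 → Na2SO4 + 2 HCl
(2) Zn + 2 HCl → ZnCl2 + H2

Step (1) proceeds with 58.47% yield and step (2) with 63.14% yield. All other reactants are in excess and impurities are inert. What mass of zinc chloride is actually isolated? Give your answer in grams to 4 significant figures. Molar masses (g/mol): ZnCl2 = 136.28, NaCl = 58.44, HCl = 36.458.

Pure NaCl = 93.08 × 0.6407 = 59.636 g.
n(NaCl) = 59.636 / 58.44 = 1.0205 mol.
Step 1 (NaCl:HCl = 2:2): theoretical n(HCl) = 1.0205 mol; at 58.47% yield, n(HCl) = 0.59667 mol.
Step 2 (HCl:ZnCl2 = 2:1): theoretical n(ZnCl2) = 0.29833 mol, so theoretical mass = 0.29833 × 136.28 = 40.657 g.
At 63.14% yield, actual mass of ZnCl2 = 40.657 × 0.6314 = 25.671 g.

25.67 g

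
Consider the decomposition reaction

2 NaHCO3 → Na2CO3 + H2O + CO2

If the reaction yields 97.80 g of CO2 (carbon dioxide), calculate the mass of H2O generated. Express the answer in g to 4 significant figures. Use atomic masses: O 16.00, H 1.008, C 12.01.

40.04 g

M(CO2) = 12.01 + 2(16.00) = 44.01 g/mol.
M(H2O) = 2(1.008) + 16.00 = 18.016 g/mol.
n(CO2) = 97.800 g / 44.01 g/mol = 2.2222 mol.
From the equation the CO2:H2O mole ratio is 1:1, so n(H2O) = 2.2222 × 1/1 = 2.2222 mol.
Mass of H2O = 2.2222 mol × 18.016 g/mol = 40.036 g.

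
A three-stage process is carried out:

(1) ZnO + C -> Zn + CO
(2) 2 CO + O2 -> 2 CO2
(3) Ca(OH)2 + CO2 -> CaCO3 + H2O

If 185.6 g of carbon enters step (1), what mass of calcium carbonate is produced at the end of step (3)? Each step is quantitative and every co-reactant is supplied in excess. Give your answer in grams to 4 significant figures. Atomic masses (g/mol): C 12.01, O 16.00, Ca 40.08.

1547 g

M(C) = 12.01 g/mol.
M(CaCO3) = 40.08 + 12.01 + 3(16.00) = 100.09 g/mol.
n(C) = 185.6 / 12.01 = 15.454 mol.
Reaction (1): C→CO ratio 1:1 ⇒ n(CO) = 15.454 mol.
Reaction (2): CO→CO2 ratio 2:2 ⇒ n(CO2) = 15.454 mol.
Reaction (3): CO2→CaCO3 ratio 1:1 ⇒ n(CaCO3) = 15.454 mol.
Mass of CaCO3 = 15.454 × 100.09 = 1546.8 g.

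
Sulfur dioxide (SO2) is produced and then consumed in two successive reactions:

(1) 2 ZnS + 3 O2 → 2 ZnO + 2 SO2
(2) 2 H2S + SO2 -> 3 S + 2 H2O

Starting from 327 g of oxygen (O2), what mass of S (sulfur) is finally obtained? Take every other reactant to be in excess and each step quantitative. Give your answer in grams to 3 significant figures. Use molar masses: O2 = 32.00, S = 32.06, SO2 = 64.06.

n(O2) = 327.0 / 32.00 = 10.22 mol.
Step 1 gives a 3:2 ratio of O2 to SO2, so n(SO2) = 6.812 mol.
In step 2 the SO2:S ratio is 1:3, so n(S) = 20.44 mol.
Mass of S = 20.44 × 32.06 = 655.2 g.

655 g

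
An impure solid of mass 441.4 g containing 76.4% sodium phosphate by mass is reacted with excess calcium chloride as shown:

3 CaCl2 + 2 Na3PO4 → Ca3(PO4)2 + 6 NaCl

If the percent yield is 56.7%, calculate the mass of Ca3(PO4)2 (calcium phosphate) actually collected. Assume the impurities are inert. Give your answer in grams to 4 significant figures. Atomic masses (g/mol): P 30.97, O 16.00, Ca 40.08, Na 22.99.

Pure Na3PO4 available = 441.4 g × 0.764 = 337.23 g.
M(Na3PO4) = 3(22.99) + 30.97 + 4(16.00) = 163.94 g/mol.
M(Ca3(PO4)2) = 3(40.08) + 2(30.97) + 8(16.00) = 310.18 g/mol.
n(Na3PO4) = 337.23 g / 163.94 g/mol = 2.0570 mol.
From the equation the Na3PO4:Ca3(PO4)2 mole ratio is 2:1, so n(Ca3(PO4)2) = 2.0570 × 1/2 = 1.0285 mol.
Mass of Ca3(PO4)2 = 1.0285 mol × 310.18 g/mol = 319.02 g.
Actual mass collected = 319.02 g × 0.567 = 180.89 g.

180.9 g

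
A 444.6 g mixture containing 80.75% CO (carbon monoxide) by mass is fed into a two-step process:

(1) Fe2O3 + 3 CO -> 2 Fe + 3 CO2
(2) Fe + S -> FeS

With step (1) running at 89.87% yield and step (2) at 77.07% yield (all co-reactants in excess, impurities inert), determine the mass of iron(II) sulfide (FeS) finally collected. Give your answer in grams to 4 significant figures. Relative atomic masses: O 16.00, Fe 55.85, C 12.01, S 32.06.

520.3 g

Pure CO = 444.6 × 0.8075 = 359.01 g.
M(CO) = 12.01 + 16.00 = 28.01 g/mol.
M(FeS) = 55.85 + 32.06 = 87.91 g/mol.
n(CO) = 359.01 / 28.01 = 12.817 mol.
Step 1 (CO:Fe = 3:2): theoretical n(Fe) = 8.5449 mol; at 89.87% yield, n(Fe) = 7.6793 mol.
Step 2 (Fe:FeS = 1:1): theoretical n(FeS) = 7.6793 mol, so theoretical mass = 7.6793 × 87.91 = 675.09 g.
At 77.07% yield, actual mass of FeS = 675.09 × 0.7707 = 520.29 g.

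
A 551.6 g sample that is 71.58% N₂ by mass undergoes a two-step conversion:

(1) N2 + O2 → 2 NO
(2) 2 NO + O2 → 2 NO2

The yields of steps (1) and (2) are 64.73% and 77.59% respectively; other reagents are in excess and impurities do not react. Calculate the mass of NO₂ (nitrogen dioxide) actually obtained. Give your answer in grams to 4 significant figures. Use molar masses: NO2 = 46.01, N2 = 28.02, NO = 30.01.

651.2 g

Pure N2 = 551.6 × 0.7158 = 394.84 g.
n(N2) = 394.84 / 28.02 = 14.091 mol.
Step 1 (N2:NO = 1:2): theoretical n(NO) = 28.182 mol; at 64.73% yield, n(NO) = 18.242 mol.
Step 2 (NO:NO2 = 2:2): theoretical n(NO2) = 18.242 mol, so theoretical mass = 18.242 × 46.01 = 839.34 g.
At 77.59% yield, actual mass of NO2 = 839.34 × 0.7759 = 651.24 g.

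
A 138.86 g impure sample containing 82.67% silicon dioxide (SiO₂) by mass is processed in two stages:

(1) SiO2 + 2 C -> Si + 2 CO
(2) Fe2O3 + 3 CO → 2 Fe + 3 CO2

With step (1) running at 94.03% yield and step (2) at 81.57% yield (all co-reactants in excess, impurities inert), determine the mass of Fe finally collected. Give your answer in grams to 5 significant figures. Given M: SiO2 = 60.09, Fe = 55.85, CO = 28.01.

Pure SiO2 = 138.86 × 0.8267 = 114.796 g.
n(SiO2) = 114.796 / 60.09 = 1.91039 mol.
Step 1 (SiO2:CO = 1:2): theoretical n(CO) = 3.82079 mol; at 94.03% yield, n(CO) = 3.59269 mol.
Step 2 (CO:Fe = 3:2): theoretical n(Fe) = 2.39512 mol, so theoretical mass = 2.39512 × 55.85 = 133.768 g.
At 81.57% yield, actual mass of Fe = 133.768 × 0.8157 = 109.114 g.

109.11 g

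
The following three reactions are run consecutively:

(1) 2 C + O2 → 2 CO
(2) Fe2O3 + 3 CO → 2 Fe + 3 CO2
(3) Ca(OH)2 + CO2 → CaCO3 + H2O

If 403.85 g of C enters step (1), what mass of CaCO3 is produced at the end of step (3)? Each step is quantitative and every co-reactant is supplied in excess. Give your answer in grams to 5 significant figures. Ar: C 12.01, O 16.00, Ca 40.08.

M(C) = 12.01 g/mol.
M(CaCO3) = 40.08 + 12.01 + 3(16.00) = 100.09 g/mol.
n(C) = 403.85 / 12.01 = 33.6261 mol.
Reaction (1): C→CO ratio 2:2 ⇒ n(CO) = 33.6261 mol.
Reaction (2): CO→CO2 ratio 3:3 ⇒ n(CO2) = 33.6261 mol.
Reaction (3): CO2→CaCO3 ratio 1:1 ⇒ n(CaCO3) = 33.6261 mol.
Mass of CaCO3 = 33.6261 × 100.09 = 3365.64 g.

3365.6 g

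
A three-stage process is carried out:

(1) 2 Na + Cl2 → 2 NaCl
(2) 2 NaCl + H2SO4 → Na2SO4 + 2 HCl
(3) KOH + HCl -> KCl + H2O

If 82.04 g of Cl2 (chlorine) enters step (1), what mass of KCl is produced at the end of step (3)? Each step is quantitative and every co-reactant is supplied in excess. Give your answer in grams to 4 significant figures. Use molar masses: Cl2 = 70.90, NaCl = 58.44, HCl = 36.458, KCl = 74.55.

172.5 g

n(Cl2) = 82.04 / 70.90 = 1.1571 mol.
Reaction (1): Cl2→NaCl ratio 1:2 ⇒ n(NaCl) = 2.3142 mol.
Reaction (2): NaCl→HCl ratio 2:2 ⇒ n(HCl) = 2.3142 mol.
Reaction (3): HCl→KCl ratio 1:1 ⇒ n(KCl) = 2.3142 mol.
Mass of KCl = 2.3142 × 74.55 = 172.53 g.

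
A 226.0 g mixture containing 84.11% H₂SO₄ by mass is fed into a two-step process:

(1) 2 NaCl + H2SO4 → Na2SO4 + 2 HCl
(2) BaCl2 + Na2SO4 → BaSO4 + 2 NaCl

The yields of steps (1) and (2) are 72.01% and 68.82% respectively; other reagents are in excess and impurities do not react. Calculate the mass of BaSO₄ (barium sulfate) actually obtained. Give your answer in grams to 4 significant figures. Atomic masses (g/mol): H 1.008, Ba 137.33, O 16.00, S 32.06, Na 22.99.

Pure H2SO4 = 226.0 × 0.8411 = 190.09 g.
M(H2SO4) = 2(1.008) + 32.06 + 4(16.00) = 98.076 g/mol.
M(BaSO4) = 137.33 + 32.06 + 4(16.00) = 233.39 g/mol.
n(H2SO4) = 190.09 / 98.076 = 1.9382 mol.
Step 1 (H2SO4:Na2SO4 = 1:1): theoretical n(Na2SO4) = 1.9382 mol; at 72.01% yield, n(Na2SO4) = 1.3957 mol.
Step 2 (Na2SO4:BaSO4 = 1:1): theoretical n(BaSO4) = 1.3957 mol, so theoretical mass = 1.3957 × 233.39 = 325.74 g.
At 68.82% yield, actual mass of BaSO4 = 325.74 × 0.6882 = 224.17 g.

224.2 g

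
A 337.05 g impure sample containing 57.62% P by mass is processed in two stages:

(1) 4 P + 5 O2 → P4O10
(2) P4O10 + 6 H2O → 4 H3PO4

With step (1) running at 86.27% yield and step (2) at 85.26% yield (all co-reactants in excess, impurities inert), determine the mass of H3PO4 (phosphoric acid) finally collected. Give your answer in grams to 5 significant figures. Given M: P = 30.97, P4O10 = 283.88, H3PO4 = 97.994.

Pure P = 337.05 × 0.5762 = 194.208 g.
n(P) = 194.208 / 30.97 = 6.27085 mol.
Step 1 (P:P4O10 = 4:1): theoretical n(P4O10) = 1.56771 mol; at 86.27% yield, n(P4O10) = 1.35247 mol.
Step 2 (P4O10:H3PO4 = 1:4): theoretical n(H3PO4) = 5.40986 mol, so theoretical mass = 5.40986 × 97.994 = 530.134 g.
At 85.26% yield, actual mass of H3PO4 = 530.134 × 0.8526 = 451.992 g.

451.99 g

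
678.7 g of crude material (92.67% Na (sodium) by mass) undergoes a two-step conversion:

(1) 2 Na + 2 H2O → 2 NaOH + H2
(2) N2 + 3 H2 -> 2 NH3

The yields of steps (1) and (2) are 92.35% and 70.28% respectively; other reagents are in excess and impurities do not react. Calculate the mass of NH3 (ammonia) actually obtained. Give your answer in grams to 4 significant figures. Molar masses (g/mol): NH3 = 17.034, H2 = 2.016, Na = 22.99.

100.8 g

Pure Na = 678.7 × 0.9267 = 628.95 g.
n(Na) = 628.95 / 22.99 = 27.358 mol.
Step 1 (Na:H2 = 2:1): theoretical n(H2) = 13.679 mol; at 92.35% yield, n(H2) = 12.632 mol.
Step 2 (H2:NH3 = 3:2): theoretical n(NH3) = 8.4216 mol, so theoretical mass = 8.4216 × 17.034 = 143.45 g.
At 70.28% yield, actual mass of NH3 = 143.45 × 0.7028 = 100.82 g.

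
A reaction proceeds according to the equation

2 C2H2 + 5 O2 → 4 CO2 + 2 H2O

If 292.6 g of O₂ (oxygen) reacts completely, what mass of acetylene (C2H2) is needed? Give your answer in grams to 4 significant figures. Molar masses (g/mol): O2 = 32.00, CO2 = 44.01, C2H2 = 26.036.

95.23 g

n(O2) = 292.60 g / 32.00 g/mol = 9.1438 mol.
From the equation the O2:C2H2 mole ratio is 5:2, so n(C2H2) = 9.1438 × 2/5 = 3.6575 mol.
Mass of C2H2 = 3.6575 mol × 26.036 g/mol = 95.227 g.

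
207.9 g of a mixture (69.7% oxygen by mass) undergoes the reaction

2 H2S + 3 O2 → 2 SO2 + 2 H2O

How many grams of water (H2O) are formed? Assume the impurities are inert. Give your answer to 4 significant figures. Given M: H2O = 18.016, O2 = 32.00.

Mass of pure O2 = 207.9 g × 0.697 = 144.91 g.
n(O2) = 144.91 g / 32.00 g/mol = 4.5283 mol.
From the equation the O2:H2O mole ratio is 3:2, so n(H2O) = 4.5283 × 2/3 = 3.0189 mol.
Mass of H2O = 3.0189 mol × 18.016 g/mol = 54.388 g.

54.39 g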